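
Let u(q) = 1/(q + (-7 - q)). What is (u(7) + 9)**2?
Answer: 3844/49 ≈ 78.449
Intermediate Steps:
u(q) = -1/7 (u(q) = 1/(-7) = -1/7)
(u(7) + 9)**2 = (-1/7 + 9)**2 = (62/7)**2 = 3844/49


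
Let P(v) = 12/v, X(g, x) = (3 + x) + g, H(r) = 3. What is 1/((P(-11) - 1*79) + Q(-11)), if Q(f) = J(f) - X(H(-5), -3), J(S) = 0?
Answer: -11/914 ≈ -0.012035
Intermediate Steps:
X(g, x) = 3 + g + x
Q(f) = -3 (Q(f) = 0 - (3 + 3 - 3) = 0 - 1*3 = 0 - 3 = -3)
1/((P(-11) - 1*79) + Q(-11)) = 1/((12/(-11) - 1*79) - 3) = 1/((12*(-1/11) - 79) - 3) = 1/((-12/11 - 79) - 3) = 1/(-881/11 - 3) = 1/(-914/11) = -11/914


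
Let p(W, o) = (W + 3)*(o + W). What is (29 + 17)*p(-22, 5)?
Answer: 14858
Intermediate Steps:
p(W, o) = (3 + W)*(W + o)
(29 + 17)*p(-22, 5) = (29 + 17)*((-22)² + 3*(-22) + 3*5 - 22*5) = 46*(484 - 66 + 15 - 110) = 46*323 = 14858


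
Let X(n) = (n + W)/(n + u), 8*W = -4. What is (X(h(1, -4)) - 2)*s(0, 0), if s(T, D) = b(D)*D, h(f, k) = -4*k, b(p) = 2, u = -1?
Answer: 0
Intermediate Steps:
W = -½ (W = (⅛)*(-4) = -½ ≈ -0.50000)
X(n) = (-½ + n)/(-1 + n) (X(n) = (n - ½)/(n - 1) = (-½ + n)/(-1 + n))
s(T, D) = 2*D
(X(h(1, -4)) - 2)*s(0, 0) = ((-½ - 4*(-4))/(-1 - 4*(-4)) - 2)*(2*0) = ((-½ + 16)/(-1 + 16) - 2)*0 = ((31/2)/15 - 2)*0 = ((1/15)*(31/2) - 2)*0 = (31/30 - 2)*0 = -29/30*0 = 0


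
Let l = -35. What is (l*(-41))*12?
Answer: 17220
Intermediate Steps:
(l*(-41))*12 = -35*(-41)*12 = 1435*12 = 17220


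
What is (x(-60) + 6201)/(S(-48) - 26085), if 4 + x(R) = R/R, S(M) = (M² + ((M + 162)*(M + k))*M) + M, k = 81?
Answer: -2066/68135 ≈ -0.030322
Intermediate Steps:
S(M) = M + M² + M*(81 + M)*(162 + M) (S(M) = (M² + ((M + 162)*(M + 81))*M) + M = (M² + ((162 + M)*(81 + M))*M) + M = (M² + ((81 + M)*(162 + M))*M) + M = (M² + M*(81 + M)*(162 + M)) + M = M + M² + M*(81 + M)*(162 + M))
x(R) = -3 (x(R) = -4 + R/R = -4 + 1 = -3)
(x(-60) + 6201)/(S(-48) - 26085) = (-3 + 6201)/(-48*(13123 + (-48)² + 244*(-48)) - 26085) = 6198/(-48*(13123 + 2304 - 11712) - 26085) = 6198/(-48*3715 - 26085) = 6198/(-178320 - 26085) = 6198/(-204405) = 6198*(-1/204405) = -2066/68135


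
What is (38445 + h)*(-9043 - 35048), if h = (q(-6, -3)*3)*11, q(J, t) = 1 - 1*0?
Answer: -1696533498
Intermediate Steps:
q(J, t) = 1 (q(J, t) = 1 + 0 = 1)
h = 33 (h = (1*3)*11 = 3*11 = 33)
(38445 + h)*(-9043 - 35048) = (38445 + 33)*(-9043 - 35048) = 38478*(-44091) = -1696533498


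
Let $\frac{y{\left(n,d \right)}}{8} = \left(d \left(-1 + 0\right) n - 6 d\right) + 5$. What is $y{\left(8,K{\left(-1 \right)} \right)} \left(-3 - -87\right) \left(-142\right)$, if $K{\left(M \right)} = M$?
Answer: $-1813056$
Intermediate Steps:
$y{\left(n,d \right)} = 40 - 48 d - 8 d n$ ($y{\left(n,d \right)} = 8 \left(\left(d \left(-1 + 0\right) n - 6 d\right) + 5\right) = 8 \left(\left(d \left(-1\right) n - 6 d\right) + 5\right) = 8 \left(\left(- d n - 6 d\right) + 5\right) = 8 \left(\left(- 6 d - d n\right) + 5\right) = 8 \left(5 - 6 d - d n\right) = 40 - 48 d - 8 d n$)
$y{\left(8,K{\left(-1 \right)} \right)} \left(-3 - -87\right) \left(-142\right) = \left(40 - -48 - \left(-8\right) 8\right) \left(-3 - -87\right) \left(-142\right) = \left(40 + 48 + 64\right) \left(-3 + 87\right) \left(-142\right) = 152 \cdot 84 \left(-142\right) = 12768 \left(-142\right) = -1813056$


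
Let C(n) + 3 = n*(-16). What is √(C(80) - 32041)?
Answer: 2*I*√8331 ≈ 182.55*I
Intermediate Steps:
C(n) = -3 - 16*n (C(n) = -3 + n*(-16) = -3 - 16*n)
√(C(80) - 32041) = √((-3 - 16*80) - 32041) = √((-3 - 1280) - 32041) = √(-1283 - 32041) = √(-33324) = 2*I*√8331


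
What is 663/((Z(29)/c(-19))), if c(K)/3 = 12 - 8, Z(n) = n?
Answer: 7956/29 ≈ 274.34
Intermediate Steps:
c(K) = 12 (c(K) = 3*(12 - 8) = 3*4 = 12)
663/((Z(29)/c(-19))) = 663/((29/12)) = 663/((29*(1/12))) = 663/(29/12) = 663*(12/29) = 7956/29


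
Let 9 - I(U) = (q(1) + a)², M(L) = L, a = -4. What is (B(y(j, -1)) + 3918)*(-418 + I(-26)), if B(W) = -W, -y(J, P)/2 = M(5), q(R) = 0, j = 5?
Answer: -1669400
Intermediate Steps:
I(U) = -7 (I(U) = 9 - (0 - 4)² = 9 - 1*(-4)² = 9 - 1*16 = 9 - 16 = -7)
y(J, P) = -10 (y(J, P) = -2*5 = -10)
(B(y(j, -1)) + 3918)*(-418 + I(-26)) = (-1*(-10) + 3918)*(-418 - 7) = (10 + 3918)*(-425) = 3928*(-425) = -1669400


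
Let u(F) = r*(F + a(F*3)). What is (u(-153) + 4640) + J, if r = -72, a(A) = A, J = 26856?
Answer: 75560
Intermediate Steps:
u(F) = -288*F (u(F) = -72*(F + F*3) = -72*(F + 3*F) = -288*F)
(u(-153) + 4640) + J = (-288*(-153) + 4640) + 26856 = (44064 + 4640) + 26856 = 48704 + 26856 = 75560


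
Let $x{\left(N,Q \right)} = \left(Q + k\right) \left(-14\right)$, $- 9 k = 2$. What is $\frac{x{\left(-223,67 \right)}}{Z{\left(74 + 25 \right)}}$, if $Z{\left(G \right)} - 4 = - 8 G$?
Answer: $\frac{4207}{3546} \approx 1.1864$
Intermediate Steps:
$k = - \frac{2}{9}$ ($k = \left(- \frac{1}{9}\right) 2 = - \frac{2}{9} \approx -0.22222$)
$x{\left(N,Q \right)} = \frac{28}{9} - 14 Q$ ($x{\left(N,Q \right)} = \left(Q - \frac{2}{9}\right) \left(-14\right) = \left(- \frac{2}{9} + Q\right) \left(-14\right) = \frac{28}{9} - 14 Q$)
$Z{\left(G \right)} = 4 - 8 G$
$\frac{x{\left(-223,67 \right)}}{Z{\left(74 + 25 \right)}} = \frac{\frac{28}{9} - 938}{4 - 8 \left(74 + 25\right)} = \frac{\frac{28}{9} - 938}{4 - 792} = - \frac{8414}{9 \left(4 - 792\right)} = - \frac{8414}{9 \left(-788\right)} = \left(- \frac{8414}{9}\right) \left(- \frac{1}{788}\right) = \frac{4207}{3546}$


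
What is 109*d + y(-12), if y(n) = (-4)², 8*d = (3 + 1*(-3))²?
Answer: 16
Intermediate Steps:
d = 0 (d = (3 + 1*(-3))²/8 = (3 - 3)²/8 = (⅛)*0² = (⅛)*0 = 0)
y(n) = 16
109*d + y(-12) = 109*0 + 16 = 0 + 16 = 16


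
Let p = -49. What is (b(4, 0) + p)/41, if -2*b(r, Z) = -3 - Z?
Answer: -95/82 ≈ -1.1585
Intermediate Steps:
b(r, Z) = 3/2 + Z/2 (b(r, Z) = -(-3 - Z)/2 = 3/2 + Z/2)
(b(4, 0) + p)/41 = ((3/2 + (½)*0) - 49)/41 = ((3/2 + 0) - 49)/41 = (3/2 - 49)/41 = (1/41)*(-95/2) = -95/82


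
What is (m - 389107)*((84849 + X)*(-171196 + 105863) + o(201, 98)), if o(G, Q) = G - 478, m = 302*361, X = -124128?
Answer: -718758224643550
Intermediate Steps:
m = 109022
o(G, Q) = -478 + G
(m - 389107)*((84849 + X)*(-171196 + 105863) + o(201, 98)) = (109022 - 389107)*((84849 - 124128)*(-171196 + 105863) + (-478 + 201)) = -280085*(-39279*(-65333) - 277) = -280085*(2566214907 - 277) = -280085*2566214630 = -718758224643550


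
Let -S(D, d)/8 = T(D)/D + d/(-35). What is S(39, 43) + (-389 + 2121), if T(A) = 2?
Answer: 2377036/1365 ≈ 1741.4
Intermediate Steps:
S(D, d) = -16/D + 8*d/35 (S(D, d) = -8*(2/D + d/(-35)) = -8*(2/D + d*(-1/35)) = -8*(2/D - d/35) = -16/D + 8*d/35)
S(39, 43) + (-389 + 2121) = (-16/39 + (8/35)*43) + (-389 + 2121) = (-16*1/39 + 344/35) + 1732 = (-16/39 + 344/35) + 1732 = 12856/1365 + 1732 = 2377036/1365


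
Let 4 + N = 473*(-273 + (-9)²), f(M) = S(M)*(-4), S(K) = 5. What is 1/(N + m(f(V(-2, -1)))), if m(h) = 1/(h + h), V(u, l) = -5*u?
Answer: -40/3632801 ≈ -1.1011e-5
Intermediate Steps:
f(M) = -20 (f(M) = 5*(-4) = -20)
m(h) = 1/(2*h)
N = -90820 (N = -4 + 473*(-273 + (-9)²) = -4 + 473*(-273 + 81) = -4 + 473*(-192) = -4 - 90816 = -90820)
1/(N + m(f(V(-2, -1)))) = 1/(-90820 + (½)/(-20)) = 1/(-90820 + (½)*(-1/20)) = 1/(-90820 - 1/40) = 1/(-3632801/40) = -40/3632801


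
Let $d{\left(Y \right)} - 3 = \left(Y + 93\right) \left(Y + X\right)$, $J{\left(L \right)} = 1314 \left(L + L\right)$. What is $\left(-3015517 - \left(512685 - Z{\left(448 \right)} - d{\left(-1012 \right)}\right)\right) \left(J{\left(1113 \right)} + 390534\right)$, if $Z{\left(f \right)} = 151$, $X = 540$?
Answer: $-10259079151440$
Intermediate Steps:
$J{\left(L \right)} = 2628 L$ ($J{\left(L \right)} = 1314 \cdot 2 L = 2628 L$)
$d{\left(Y \right)} = 3 + \left(93 + Y\right) \left(540 + Y\right)$ ($d{\left(Y \right)} = 3 + \left(Y + 93\right) \left(Y + 540\right) = 3 + \left(93 + Y\right) \left(540 + Y\right)$)
$\left(-3015517 - \left(512685 - Z{\left(448 \right)} - d{\left(-1012 \right)}\right)\right) \left(J{\left(1113 \right)} + 390534\right) = \left(-3015517 + \left(\left(151 + \left(50223 + \left(-1012\right)^{2} + 633 \left(-1012\right)\right)\right) - 512685\right)\right) \left(2628 \cdot 1113 + 390534\right) = \left(-3015517 + \left(\left(151 + \left(50223 + 1024144 - 640596\right)\right) - 512685\right)\right) \left(2924964 + 390534\right) = \left(-3015517 + \left(\left(151 + 433771\right) - 512685\right)\right) 3315498 = \left(-3015517 + \left(433922 - 512685\right)\right) 3315498 = \left(-3015517 - 78763\right) 3315498 = \left(-3094280\right) 3315498 = -10259079151440$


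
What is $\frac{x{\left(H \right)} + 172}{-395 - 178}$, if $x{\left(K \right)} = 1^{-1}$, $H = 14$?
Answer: $- \frac{173}{573} \approx -0.30192$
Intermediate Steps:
$x{\left(K \right)} = 1$
$\frac{x{\left(H \right)} + 172}{-395 - 178} = \frac{1 + 172}{-395 - 178} = \frac{173}{-395 + \left(-221 + 43\right)} = \frac{173}{-395 - 178} = \frac{173}{-573} = 173 \left(- \frac{1}{573}\right) = - \frac{173}{573}$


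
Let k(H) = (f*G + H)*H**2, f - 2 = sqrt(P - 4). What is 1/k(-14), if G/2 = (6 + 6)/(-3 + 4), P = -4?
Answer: -I/(-6664*I + 9408*sqrt(2)) ≈ 3.0095e-5 - 6.0086e-5*I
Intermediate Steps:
G = 24 (G = 2*((6 + 6)/(-3 + 4)) = 2*(12/1) = 2*(12*1) = 2*12 = 24)
f = 2 + 2*I*sqrt(2) (f = 2 + sqrt(-4 - 4) = 2 + sqrt(-8) = 2 + 2*I*sqrt(2) ≈ 2.0 + 2.8284*I)
k(H) = H**2*(48 + H + 48*I*sqrt(2)) (k(H) = ((2 + 2*I*sqrt(2))*24 + H)*H**2 = ((48 + 48*I*sqrt(2)) + H)*H**2 = (48 + H + 48*I*sqrt(2))*H**2 = H**2*(48 + H + 48*I*sqrt(2)))
1/k(-14) = 1/((-14)**2*(48 - 14 + 48*I*sqrt(2))) = 1/(196*(34 + 48*I*sqrt(2))) = 1/(6664 + 9408*I*sqrt(2))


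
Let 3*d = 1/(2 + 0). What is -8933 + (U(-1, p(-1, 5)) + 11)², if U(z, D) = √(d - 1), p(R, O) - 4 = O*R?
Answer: -52877/6 + 11*I*√30/3 ≈ -8812.8 + 20.083*I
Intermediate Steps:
d = ⅙ (d = 1/(3*(2 + 0)) = (⅓)/2 = (⅓)*(½) = ⅙ ≈ 0.16667)
p(R, O) = 4 + O*R
U(z, D) = I*√30/6 (U(z, D) = √(⅙ - 1) = √(-⅚) = I*√30/6)
-8933 + (U(-1, p(-1, 5)) + 11)² = -8933 + (I*√30/6 + 11)² = -8933 + (11 + I*√30/6)²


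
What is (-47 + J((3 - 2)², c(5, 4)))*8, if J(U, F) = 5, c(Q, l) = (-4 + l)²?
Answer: -336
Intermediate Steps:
(-47 + J((3 - 2)², c(5, 4)))*8 = (-47 + 5)*8 = -42*8 = -336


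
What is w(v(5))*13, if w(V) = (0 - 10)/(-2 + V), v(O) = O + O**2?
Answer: -65/14 ≈ -4.6429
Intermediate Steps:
w(V) = -10/(-2 + V)
w(v(5))*13 = -10/(-2 + 5*(1 + 5))*13 = -10/(-2 + 5*6)*13 = -10/(-2 + 30)*13 = -10/28*13 = -10*1/28*13 = -5/14*13 = -65/14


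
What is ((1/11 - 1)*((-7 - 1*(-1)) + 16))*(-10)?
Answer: 1000/11 ≈ 90.909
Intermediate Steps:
((1/11 - 1)*((-7 - 1*(-1)) + 16))*(-10) = ((1/11 - 1)*((-7 + 1) + 16))*(-10) = -10*(-6 + 16)/11*(-10) = -10/11*10*(-10) = -100/11*(-10) = 1000/11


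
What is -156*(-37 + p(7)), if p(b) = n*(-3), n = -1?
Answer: 5304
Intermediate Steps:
p(b) = 3 (p(b) = -1*(-3) = 3)
-156*(-37 + p(7)) = -156*(-37 + 3) = -156*(-34) = 5304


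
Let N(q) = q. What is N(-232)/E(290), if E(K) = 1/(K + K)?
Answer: -134560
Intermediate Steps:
E(K) = 1/(2*K)
N(-232)/E(290) = -232/((½)/290) = -232/((½)*(1/290)) = -232/1/580 = -232*580 = -134560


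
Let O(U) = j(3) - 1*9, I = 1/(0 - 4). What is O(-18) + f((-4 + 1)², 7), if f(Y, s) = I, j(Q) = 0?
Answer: -37/4 ≈ -9.2500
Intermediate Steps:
I = -¼ (I = 1/(-4) = -¼ ≈ -0.25000)
f(Y, s) = -¼
O(U) = -9 (O(U) = 0 - 1*9 = 0 - 9 = -9)
O(-18) + f((-4 + 1)², 7) = -9 - ¼ = -37/4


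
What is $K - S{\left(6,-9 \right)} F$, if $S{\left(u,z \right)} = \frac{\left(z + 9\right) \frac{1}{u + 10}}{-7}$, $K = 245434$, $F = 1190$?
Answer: $245434$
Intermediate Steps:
$S{\left(u,z \right)} = - \frac{9 + z}{7 \left(10 + u\right)}$ ($S{\left(u,z \right)} = \frac{9 + z}{10 + u} \left(- \frac{1}{7}\right) = - \frac{9 + z}{7 \left(10 + u\right)}$)
$K - S{\left(6,-9 \right)} F = 245434 - \frac{-9 - -9}{7 \left(10 + 6\right)} 1190 = 245434 - \frac{-9 + 9}{7 \cdot 16} \cdot 1190 = 245434 - \frac{1}{7} \cdot \frac{1}{16} \cdot 0 \cdot 1190 = 245434 - 0 \cdot 1190 = 245434 - 0 = 245434 + 0 = 245434$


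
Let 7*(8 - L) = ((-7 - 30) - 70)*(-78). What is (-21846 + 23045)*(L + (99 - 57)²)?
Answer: 4865542/7 ≈ 6.9508e+5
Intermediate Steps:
L = -8290/7 (L = 8 - ((-7 - 30) - 70)*(-78)/7 = 8 - (-37 - 70)*(-78)/7 = 8 - (-107)*(-78)/7 = 8 - ⅐*8346 = 8 - 8346/7 = -8290/7 ≈ -1184.3)
(-21846 + 23045)*(L + (99 - 57)²) = (-21846 + 23045)*(-8290/7 + (99 - 57)²) = 1199*(-8290/7 + 42²) = 1199*(-8290/7 + 1764) = 1199*(4058/7) = 4865542/7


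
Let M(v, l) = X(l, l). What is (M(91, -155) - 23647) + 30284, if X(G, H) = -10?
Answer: 6627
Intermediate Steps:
M(v, l) = -10
(M(91, -155) - 23647) + 30284 = (-10 - 23647) + 30284 = -23657 + 30284 = 6627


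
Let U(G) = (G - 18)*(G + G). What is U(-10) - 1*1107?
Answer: -547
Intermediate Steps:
U(G) = 2*G*(-18 + G) (U(G) = (-18 + G)*(2*G) = 2*G*(-18 + G))
U(-10) - 1*1107 = 2*(-10)*(-18 - 10) - 1*1107 = 2*(-10)*(-28) - 1107 = 560 - 1107 = -547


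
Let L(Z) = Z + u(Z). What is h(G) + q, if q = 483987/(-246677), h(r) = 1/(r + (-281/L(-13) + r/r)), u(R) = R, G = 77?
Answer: -58479599/29977747 ≈ -1.9508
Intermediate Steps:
L(Z) = 2*Z (L(Z) = Z + Z = 2*Z)
h(r) = 1/(307/26 + r) (h(r) = 1/(r + (-281/(2*(-13)) + r/r)) = 1/(r + (-281/(-26) + 1)) = 1/(r + (-281*(-1/26) + 1)) = 1/(r + (281/26 + 1)) = 1/(r + 307/26) = 1/(307/26 + r))
q = -25473/12983 (q = 483987*(-1/246677) = -25473/12983 ≈ -1.9620)
h(G) + q = 26/(307 + 26*77) - 25473/12983 = 26/(307 + 2002) - 25473/12983 = 26/2309 - 25473/12983 = -58479599/29977747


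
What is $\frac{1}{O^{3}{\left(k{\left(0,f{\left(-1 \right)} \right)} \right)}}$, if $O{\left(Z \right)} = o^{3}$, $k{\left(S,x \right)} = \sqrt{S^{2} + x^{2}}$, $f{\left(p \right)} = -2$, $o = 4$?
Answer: $\frac{1}{262144} \approx 3.8147 \cdot 10^{-6}$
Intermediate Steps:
$O{\left(Z \right)} = 64$ ($O{\left(Z \right)} = 4^{3} = 64$)
$\frac{1}{O^{3}{\left(k{\left(0,f{\left(-1 \right)} \right)} \right)}} = \frac{1}{64^{3}} = \frac{1}{262144}$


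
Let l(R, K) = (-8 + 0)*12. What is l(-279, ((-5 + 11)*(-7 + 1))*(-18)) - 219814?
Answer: -219910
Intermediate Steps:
l(R, K) = -96 (l(R, K) = -8*12 = -96)
l(-279, ((-5 + 11)*(-7 + 1))*(-18)) - 219814 = -96 - 219814 = -219910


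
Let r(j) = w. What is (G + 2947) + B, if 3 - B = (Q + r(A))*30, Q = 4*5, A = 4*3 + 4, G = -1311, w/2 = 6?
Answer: 679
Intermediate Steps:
w = 12 (w = 2*6 = 12)
A = 16 (A = 12 + 4 = 16)
r(j) = 12
Q = 20
B = -957 (B = 3 - (20 + 12)*30 = 3 - 32*30 = 3 - 1*960 = 3 - 960 = -957)
(G + 2947) + B = (-1311 + 2947) - 957 = 1636 - 957 = 679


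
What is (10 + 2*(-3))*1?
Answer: 4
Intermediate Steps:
(10 + 2*(-3))*1 = (10 - 6)*1 = 4*1 = 4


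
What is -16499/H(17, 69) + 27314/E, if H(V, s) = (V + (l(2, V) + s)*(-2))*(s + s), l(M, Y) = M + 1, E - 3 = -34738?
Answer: 94387601/608765610 ≈ 0.15505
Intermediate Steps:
E = -34735 (E = 3 - 34738 = -34735)
l(M, Y) = 1 + M
H(V, s) = 2*s*(-6 + V - 2*s) (H(V, s) = (V + ((1 + 2) + s)*(-2))*(s + s) = (V + (3 + s)*(-2))*(2*s) = (V + (-6 - 2*s))*(2*s) = (-6 + V - 2*s)*(2*s) = 2*s*(-6 + V - 2*s))
-16499/H(17, 69) + 27314/E = -16499*1/(138*(-6 + 17 - 2*69)) + 27314/(-34735) = -16499*1/(138*(-6 + 17 - 138)) + 27314*(-1/34735) = -16499/(2*69*(-127)) - 27314/34735 = -16499/(-17526) - 27314/34735 = -16499*(-1/17526) - 27314/34735 = 16499/17526 - 27314/34735 = 94387601/608765610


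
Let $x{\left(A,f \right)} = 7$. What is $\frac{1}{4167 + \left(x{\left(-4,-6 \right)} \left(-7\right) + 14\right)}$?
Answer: $\frac{1}{4132} \approx 0.00024201$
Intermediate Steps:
$\frac{1}{4167 + \left(x{\left(-4,-6 \right)} \left(-7\right) + 14\right)} = \frac{1}{4167 + \left(7 \left(-7\right) + 14\right)} = \frac{1}{4167 + \left(-49 + 14\right)} = \frac{1}{4167 - 35} = \frac{1}{4132}$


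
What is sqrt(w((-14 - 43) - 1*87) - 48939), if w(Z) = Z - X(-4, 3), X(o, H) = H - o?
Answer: I*sqrt(49090) ≈ 221.56*I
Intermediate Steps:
w(Z) = -7 + Z (w(Z) = Z - (3 - 1*(-4)) = Z - (3 + 4) = Z - 1*7 = Z - 7 = -7 + Z)
sqrt(w((-14 - 43) - 1*87) - 48939) = sqrt((-7 + ((-14 - 43) - 1*87)) - 48939) = sqrt((-7 + (-57 - 87)) - 48939) = sqrt((-7 - 144) - 48939) = sqrt(-151 - 48939) = sqrt(-49090) = I*sqrt(49090)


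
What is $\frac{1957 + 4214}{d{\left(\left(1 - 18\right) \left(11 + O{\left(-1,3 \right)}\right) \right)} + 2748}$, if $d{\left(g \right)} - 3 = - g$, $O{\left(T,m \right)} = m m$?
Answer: $\frac{561}{281} \approx 1.9964$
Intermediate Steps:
$O{\left(T,m \right)} = m^{2}$
$d{\left(g \right)} = 3 - g$
$\frac{1957 + 4214}{d{\left(\left(1 - 18\right) \left(11 + O{\left(-1,3 \right)}\right) \right)} + 2748} = \frac{1957 + 4214}{\left(3 - \left(1 - 18\right) \left(11 + 3^{2}\right)\right) + 2748} = \frac{6171}{\left(3 - - 17 \left(11 + 9\right)\right) + 2748} = \frac{6171}{\left(3 - \left(-17\right) 20\right) + 2748} = \frac{6171}{\left(3 - -340\right) + 2748} = \frac{6171}{\left(3 + 340\right) + 2748} = \frac{6171}{343 + 2748} = \frac{6171}{3091} = 6171 \cdot \frac{1}{3091} = \frac{561}{281}$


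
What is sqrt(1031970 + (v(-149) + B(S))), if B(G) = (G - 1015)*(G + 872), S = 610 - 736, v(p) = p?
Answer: sqrt(180635) ≈ 425.01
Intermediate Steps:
S = -126
B(G) = (-1015 + G)*(872 + G)
sqrt(1031970 + (v(-149) + B(S))) = sqrt(1031970 + (-149 + (-885080 + (-126)**2 - 143*(-126)))) = sqrt(1031970 + (-149 + (-885080 + 15876 + 18018))) = sqrt(1031970 + (-149 - 851186)) = sqrt(1031970 - 851335) = sqrt(180635)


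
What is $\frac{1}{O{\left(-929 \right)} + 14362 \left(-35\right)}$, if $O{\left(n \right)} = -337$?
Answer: $- \frac{1}{503007} \approx -1.988 \cdot 10^{-6}$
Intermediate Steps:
$\frac{1}{O{\left(-929 \right)} + 14362 \left(-35\right)} = \frac{1}{-337 + 14362 \left(-35\right)} = \frac{1}{-337 - 502670} = \frac{1}{-503007} = - \frac{1}{503007}$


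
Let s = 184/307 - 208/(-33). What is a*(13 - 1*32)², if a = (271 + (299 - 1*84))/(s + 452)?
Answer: 888721713/2324570 ≈ 382.32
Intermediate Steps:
s = 69928/10131 (s = 184*(1/307) - 208*(-1/33) = 184/307 + 208/33 = 69928/10131 ≈ 6.9024)
a = 2461833/2324570 (a = (271 + (299 - 1*84))/(69928/10131 + 452) = (271 + (299 - 84))/(4649140/10131) = (271 + 215)*(10131/4649140) = 486*(10131/4649140) = 2461833/2324570 ≈ 1.0590)
a*(13 - 1*32)² = 2461833*(13 - 1*32)²/2324570 = 2461833*(13 - 32)²/2324570 = (2461833/2324570)*(-19)² = (2461833/2324570)*361 = 888721713/2324570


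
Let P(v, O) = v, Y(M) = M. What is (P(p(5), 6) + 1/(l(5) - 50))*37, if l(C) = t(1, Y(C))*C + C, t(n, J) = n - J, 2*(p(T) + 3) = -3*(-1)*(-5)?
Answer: -50579/130 ≈ -389.07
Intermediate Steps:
p(T) = -21/2 (p(T) = -3 + (-3*(-1)*(-5))/2 = -3 + (3*(-5))/2 = -3 + (1/2)*(-15) = -3 - 15/2 = -21/2)
l(C) = C + C*(1 - C) (l(C) = (1 - C)*C + C = C*(1 - C) + C = C + C*(1 - C))
(P(p(5), 6) + 1/(l(5) - 50))*37 = (-21/2 + 1/(5*(2 - 1*5) - 50))*37 = (-21/2 + 1/(5*(2 - 5) - 50))*37 = (-21/2 + 1/(5*(-3) - 50))*37 = (-21/2 + 1/(-15 - 50))*37 = (-21/2 + 1/(-65))*37 = (-21/2 - 1/65)*37 = -1367/130*37 = -50579/130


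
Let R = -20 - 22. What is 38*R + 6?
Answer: -1590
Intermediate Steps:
R = -42
38*R + 6 = 38*(-42) + 6 = -1596 + 6 = -1590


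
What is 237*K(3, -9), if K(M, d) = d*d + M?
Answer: 19908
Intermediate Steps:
K(M, d) = M + d² (K(M, d) = d² + M = M + d²)
237*K(3, -9) = 237*(3 + (-9)²) = 237*(3 + 81) = 237*84 = 19908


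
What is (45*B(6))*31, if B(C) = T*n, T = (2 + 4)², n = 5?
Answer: 251100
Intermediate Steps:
T = 36 (T = 6² = 36)
B(C) = 180 (B(C) = 36*5 = 180)
(45*B(6))*31 = (45*180)*31 = 8100*31 = 251100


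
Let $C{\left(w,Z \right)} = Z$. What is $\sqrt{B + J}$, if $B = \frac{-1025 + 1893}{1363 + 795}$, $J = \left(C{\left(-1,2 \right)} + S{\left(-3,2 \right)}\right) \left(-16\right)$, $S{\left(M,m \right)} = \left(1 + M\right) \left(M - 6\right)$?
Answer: $\frac{i \sqrt{372088834}}{1079} \approx 17.877 i$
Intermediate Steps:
$S{\left(M,m \right)} = \left(1 + M\right) \left(-6 + M\right)$ ($S{\left(M,m \right)} = \left(1 + M\right) \left(M - 6\right) = \left(1 + M\right) \left(-6 + M\right)$)
$J = -320$ ($J = \left(2 - \left(-9 - 9\right)\right) \left(-16\right) = \left(2 + \left(-6 + 9 + 15\right)\right) \left(-16\right) = \left(2 + 18\right) \left(-16\right) = 20 \left(-16\right) = -320$)
$B = \frac{434}{1079}$ ($B = \frac{868}{2158} = 868 \cdot \frac{1}{2158} = \frac{434}{1079} \approx 0.40222$)
$\sqrt{B + J} = \sqrt{\frac{434}{1079} - 320} = \sqrt{- \frac{344846}{1079}} = \frac{i \sqrt{372088834}}{1079}$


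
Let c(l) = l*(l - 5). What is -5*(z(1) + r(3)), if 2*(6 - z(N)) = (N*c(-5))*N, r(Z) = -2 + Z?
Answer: 90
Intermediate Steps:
c(l) = l*(-5 + l)
z(N) = 6 - 25*N² (z(N) = 6 - N*(-5*(-5 - 5))*N/2 = 6 - N*(-5*(-10))*N/2 = 6 - N*50*N/2 = 6 - 50*N*N/2 = 6 - 25*N²)
-5*(z(1) + r(3)) = -5*((6 - 25*1²) + (-2 + 3)) = -5*((6 - 25*1) + 1) = -5*((6 - 25) + 1) = -5*(-19 + 1) = -5*(-18) = 90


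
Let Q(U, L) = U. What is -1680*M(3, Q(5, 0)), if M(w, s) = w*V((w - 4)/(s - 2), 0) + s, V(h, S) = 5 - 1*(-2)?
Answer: -43680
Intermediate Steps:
V(h, S) = 7 (V(h, S) = 5 + 2 = 7)
M(w, s) = s + 7*w (M(w, s) = w*7 + s = 7*w + s = s + 7*w)
-1680*M(3, Q(5, 0)) = -1680*(5 + 7*3) = -1680*(5 + 21) = -1680*26 = -43680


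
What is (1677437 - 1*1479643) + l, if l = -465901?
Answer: -268107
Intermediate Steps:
(1677437 - 1*1479643) + l = (1677437 - 1*1479643) - 465901 = (1677437 - 1479643) - 465901 = 197794 - 465901 = -268107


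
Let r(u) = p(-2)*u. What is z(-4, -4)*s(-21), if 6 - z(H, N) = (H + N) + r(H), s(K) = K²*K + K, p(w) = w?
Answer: -55692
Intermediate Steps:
r(u) = -2*u
s(K) = K + K³ (s(K) = K³ + K = K + K³)
z(H, N) = 6 + H - N (z(H, N) = 6 - ((H + N) - 2*H) = 6 - (N - H) = 6 + (H - N) = 6 + H - N)
z(-4, -4)*s(-21) = (6 - 4 - 1*(-4))*(-21 + (-21)³) = (6 - 4 + 4)*(-21 - 9261) = 6*(-9282) = -55692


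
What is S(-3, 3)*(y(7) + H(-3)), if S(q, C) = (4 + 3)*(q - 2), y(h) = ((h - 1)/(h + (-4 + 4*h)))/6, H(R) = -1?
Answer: 1050/31 ≈ 33.871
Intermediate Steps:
y(h) = (-1 + h)/(6*(-4 + 5*h)) (y(h) = ((-1 + h)/(-4 + 5*h))*(⅙) = (-1 + h)/(6*(-4 + 5*h)))
S(q, C) = -14 + 7*q (S(q, C) = 7*(-2 + q) = -14 + 7*q)
S(-3, 3)*(y(7) + H(-3)) = (-14 + 7*(-3))*((-1 + 7)/(6*(-4 + 5*7)) - 1) = (-14 - 21)*((⅙)*6/(-4 + 35) - 1) = -35*((⅙)*6/31 - 1) = -35*((⅙)*(1/31)*6 - 1) = -35*(1/31 - 1) = -35*(-30/31) = 1050/31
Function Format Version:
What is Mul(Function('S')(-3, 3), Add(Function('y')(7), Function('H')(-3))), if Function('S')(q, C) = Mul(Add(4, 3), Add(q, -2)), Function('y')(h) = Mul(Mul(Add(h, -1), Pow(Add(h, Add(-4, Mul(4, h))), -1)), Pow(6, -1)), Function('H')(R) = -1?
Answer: Rational(1050, 31) ≈ 33.871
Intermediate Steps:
Function('y')(h) = Mul(Rational(1, 6), Pow(Add(-4, Mul(5, h)), -1), Add(-1, h)) (Function('y')(h) = Mul(Mul(Add(-1, h), Pow(Add(-4, Mul(5, h)), -1)), Rational(1, 6)) = Mul(Mul(Pow(Add(-4, Mul(5, h)), -1), Add(-1, h)), Rational(1, 6)) = Mul(Rational(1, 6), Pow(Add(-4, Mul(5, h)), -1), Add(-1, h)))
Function('S')(q, C) = Add(-14, Mul(7, q)) (Function('S')(q, C) = Mul(7, Add(-2, q)) = Add(-14, Mul(7, q)))
Mul(Function('S')(-3, 3), Add(Function('y')(7), Function('H')(-3))) = Mul(Add(-14, Mul(7, -3)), Add(Mul(Rational(1, 6), Pow(Add(-4, Mul(5, 7)), -1), Add(-1, 7)), -1)) = Mul(Add(-14, -21), Add(Mul(Rational(1, 6), Pow(Add(-4, 35), -1), 6), -1)) = Mul(-35, Add(Mul(Rational(1, 6), Pow(31, -1), 6), -1)) = Mul(-35, Add(Mul(Rational(1, 6), Rational(1, 31), 6), -1)) = Mul(-35, Add(Rational(1, 31), -1)) = Mul(-35, Rational(-30, 31)) = Rational(1050, 31)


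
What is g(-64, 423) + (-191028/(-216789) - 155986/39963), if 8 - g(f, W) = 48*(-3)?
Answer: 430225300558/2887846269 ≈ 148.98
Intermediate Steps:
g(f, W) = 152 (g(f, W) = 8 - 48*(-3) = 8 - 1*(-144) = 8 + 144 = 152)
g(-64, 423) + (-191028/(-216789) - 155986/39963) = 152 + (-191028/(-216789) - 155986/39963) = 152 + (-191028*(-1/216789) - 155986*1/39963) = 152 + (63676/72263 - 155986/39963) = 152 - 8727332330/2887846269 = 430225300558/2887846269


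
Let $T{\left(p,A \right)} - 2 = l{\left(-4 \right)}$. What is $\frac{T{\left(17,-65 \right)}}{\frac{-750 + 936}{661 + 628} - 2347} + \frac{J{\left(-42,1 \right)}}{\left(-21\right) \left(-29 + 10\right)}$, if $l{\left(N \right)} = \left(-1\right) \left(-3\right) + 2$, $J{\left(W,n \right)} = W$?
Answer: $- \frac{6221631}{57476843} \approx -0.10825$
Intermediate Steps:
$l{\left(N \right)} = 5$ ($l{\left(N \right)} = 3 + 2 = 5$)
$T{\left(p,A \right)} = 7$ ($T{\left(p,A \right)} = 2 + 5 = 7$)
$\frac{T{\left(17,-65 \right)}}{\frac{-750 + 936}{661 + 628} - 2347} + \frac{J{\left(-42,1 \right)}}{\left(-21\right) \left(-29 + 10\right)} = \frac{7}{\frac{-750 + 936}{661 + 628} - 2347} - \frac{42}{\left(-21\right) \left(-29 + 10\right)} = \frac{7}{\frac{186}{1289} - 2347} - \frac{42}{\left(-21\right) \left(-19\right)} = \frac{7}{186 \cdot \frac{1}{1289} - 2347} - \frac{42}{399} = \frac{7}{\frac{186}{1289} - 2347} - \frac{2}{19} = \frac{7}{- \frac{3025097}{1289}} - \frac{2}{19} = 7 \left(- \frac{1289}{3025097}\right) - \frac{2}{19} = - \frac{9023}{3025097} - \frac{2}{19} = - \frac{6221631}{57476843}$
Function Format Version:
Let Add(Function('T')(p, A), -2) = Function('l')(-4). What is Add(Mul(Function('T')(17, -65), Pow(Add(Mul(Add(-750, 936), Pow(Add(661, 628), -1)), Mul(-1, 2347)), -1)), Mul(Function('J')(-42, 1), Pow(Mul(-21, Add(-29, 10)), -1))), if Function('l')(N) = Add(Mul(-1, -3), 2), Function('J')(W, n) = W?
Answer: Rational(-6221631, 57476843) ≈ -0.10825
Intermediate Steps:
Function('l')(N) = 5 (Function('l')(N) = Add(3, 2) = 5)
Function('T')(p, A) = 7 (Function('T')(p, A) = Add(2, 5) = 7)
Add(Mul(Function('T')(17, -65), Pow(Add(Mul(Add(-750, 936), Pow(Add(661, 628), -1)), Mul(-1, 2347)), -1)), Mul(Function('J')(-42, 1), Pow(Mul(-21, Add(-29, 10)), -1))) = Add(Mul(7, Pow(Add(Mul(Add(-750, 936), Pow(Add(661, 628), -1)), Mul(-1, 2347)), -1)), Mul(-42, Pow(Mul(-21, Add(-29, 10)), -1))) = Add(Mul(7, Pow(Add(Mul(186, Pow(1289, -1)), -2347), -1)), Mul(-42, Pow(Mul(-21, -19), -1))) = Add(Mul(7, Pow(Add(Mul(186, Rational(1, 1289)), -2347), -1)), Mul(-42, Pow(399, -1))) = Add(Mul(7, Pow(Add(Rational(186, 1289), -2347), -1)), Mul(-42, Rational(1, 399))) = Add(Mul(7, Pow(Rational(-3025097, 1289), -1)), Rational(-2, 19)) = Add(Mul(7, Rational(-1289, 3025097)), Rational(-2, 19)) = Add(Rational(-9023, 3025097), Rational(-2, 19)) = Rational(-6221631, 57476843)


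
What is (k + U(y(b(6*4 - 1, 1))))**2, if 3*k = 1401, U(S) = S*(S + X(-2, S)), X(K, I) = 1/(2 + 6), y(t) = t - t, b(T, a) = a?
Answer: 218089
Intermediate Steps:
y(t) = 0
X(K, I) = 1/8
U(S) = S*(1/8 + S) (U(S) = S*(S + 1/8) = S*(1/8 + S))
k = 467 (k = (1/3)*1401 = 467)
(k + U(y(b(6*4 - 1, 1))))**2 = (467 + 0*(1/8 + 0))**2 = (467 + 0*(1/8))**2 = (467 + 0)**2 = 467**2 = 218089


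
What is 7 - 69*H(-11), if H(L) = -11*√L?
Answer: 7 + 759*I*√11 ≈ 7.0 + 2517.3*I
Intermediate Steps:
7 - 69*H(-11) = 7 - (-759)*√(-11) = 7 - (-759)*I*√11 = 7 + 759*I*√11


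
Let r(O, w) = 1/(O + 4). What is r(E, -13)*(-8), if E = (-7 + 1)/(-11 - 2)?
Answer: -52/29 ≈ -1.7931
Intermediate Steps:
E = 6/13 (E = -6/(-13) = -6*(-1/13) = 6/13 ≈ 0.46154)
r(O, w) = 1/(4 + O)
r(E, -13)*(-8) = -8/(4 + 6/13) = -8/(58/13) = (13/58)*(-8) = -52/29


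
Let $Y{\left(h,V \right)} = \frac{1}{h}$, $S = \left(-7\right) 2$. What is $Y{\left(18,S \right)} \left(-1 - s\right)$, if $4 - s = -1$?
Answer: $- \frac{1}{3} \approx -0.33333$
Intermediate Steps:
$s = 5$ ($s = 4 - -1 = 4 + 1 = 5$)
$S = -14$
$Y{\left(18,S \right)} \left(-1 - s\right) = \frac{-1 - 5}{18} = \frac{1}{18} \left(-6\right) = - \frac{1}{3}$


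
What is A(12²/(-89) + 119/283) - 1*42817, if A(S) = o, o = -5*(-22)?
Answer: -42707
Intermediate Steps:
o = 110
A(S) = 110
A(12²/(-89) + 119/283) - 1*42817 = 110 - 1*42817 = 110 - 42817 = -42707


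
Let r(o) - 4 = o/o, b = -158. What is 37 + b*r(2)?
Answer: -753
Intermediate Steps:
r(o) = 5 (r(o) = 4 + o/o = 4 + 1 = 5)
37 + b*r(2) = 37 - 158*5 = 37 - 790 = -753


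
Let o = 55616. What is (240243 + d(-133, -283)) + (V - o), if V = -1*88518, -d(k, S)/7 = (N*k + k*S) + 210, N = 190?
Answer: 8056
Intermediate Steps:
d(k, S) = -1470 - 1330*k - 7*S*k (d(k, S) = -7*((190*k + k*S) + 210) = -7*((190*k + S*k) + 210) = -7*(210 + 190*k + S*k) = -1470 - 1330*k - 7*S*k)
V = -88518
(240243 + d(-133, -283)) + (V - o) = (240243 + (-1470 - 1330*(-133) - 7*(-283)*(-133))) + (-88518 - 1*55616) = (240243 + (-1470 + 176890 - 263473)) + (-88518 - 55616) = (240243 - 88053) - 144134 = 152190 - 144134 = 8056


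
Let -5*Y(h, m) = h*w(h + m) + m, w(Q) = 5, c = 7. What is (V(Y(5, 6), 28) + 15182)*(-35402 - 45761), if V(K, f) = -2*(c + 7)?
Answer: -1229944102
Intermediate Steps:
Y(h, m) = -h - m/5 (Y(h, m) = -(h*5 + m)/5 = -(5*h + m)/5 = -(m + 5*h)/5 = -h - m/5)
V(K, f) = -28 (V(K, f) = -2*(7 + 7) = -2*14 = -28)
(V(Y(5, 6), 28) + 15182)*(-35402 - 45761) = (-28 + 15182)*(-35402 - 45761) = 15154*(-81163) = -1229944102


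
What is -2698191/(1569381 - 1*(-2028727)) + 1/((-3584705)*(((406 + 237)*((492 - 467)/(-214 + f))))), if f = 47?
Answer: -155480916105245089/207337853490600500 ≈ -0.74989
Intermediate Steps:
-2698191/(1569381 - 1*(-2028727)) + 1/((-3584705)*(((406 + 237)*((492 - 467)/(-214 + f))))) = -2698191/(1569381 - 1*(-2028727)) + 1/((-3584705)*(((406 + 237)*((492 - 467)/(-214 + 47))))) = -2698191/(1569381 + 2028727) - 1/(3584705*(643*(25/(-167)))) = -2698191/3598108 - 1/(3584705*(643*(25*(-1/167)))) = -2698191*1/3598108 - 1/(3584705*(643*(-25/167))) = -2698191/3598108 - 1/(3584705*(-16075/167)) = -2698191/3598108 - 1/3584705*(-167/16075) = -2698191/3598108 + 167/57624132875 = -155480916105245089/207337853490600500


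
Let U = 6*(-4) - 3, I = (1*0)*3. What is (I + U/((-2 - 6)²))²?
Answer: 729/4096 ≈ 0.17798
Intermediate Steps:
I = 0 (I = 0*3 = 0)
U = -27 (U = -24 - 3 = -27)
(I + U/((-2 - 6)²))² = (0 - 27/(-2 - 6)²)² = (0 - 27/((-8)²))² = (0 - 27/64)² = (-27/64)² = 729/4096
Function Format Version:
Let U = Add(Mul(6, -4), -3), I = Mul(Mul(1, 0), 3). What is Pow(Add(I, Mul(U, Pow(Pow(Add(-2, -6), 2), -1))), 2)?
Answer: Rational(729, 4096) ≈ 0.17798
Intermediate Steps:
I = 0 (I = Mul(0, 3) = 0)
U = -27 (U = Add(-24, -3) = -27)
Pow(Add(I, Mul(U, Pow(Pow(Add(-2, -6), 2), -1))), 2) = Pow(Add(0, Mul(-27, Pow(Pow(Add(-2, -6), 2), -1))), 2) = Pow(Add(0, Mul(-27, Pow(Pow(-8, 2), -1))), 2) = Pow(Add(0, Mul(-27, Pow(64, -1))), 2) = Pow(Add(0, Mul(-27, Rational(1, 64))), 2) = Pow(Add(0, Rational(-27, 64)), 2) = Pow(Rational(-27, 64), 2) = Rational(729, 4096)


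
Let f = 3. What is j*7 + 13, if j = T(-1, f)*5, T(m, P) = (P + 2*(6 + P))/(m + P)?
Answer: 761/2 ≈ 380.50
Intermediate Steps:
T(m, P) = (12 + 3*P)/(P + m) (T(m, P) = (P + (12 + 2*P))/(P + m) = (12 + 3*P)/(P + m))
j = 105/2 (j = (3*(4 + 3)/(3 - 1))*5 = (3*7/2)*5 = (3*(1/2)*7)*5 = (21/2)*5 = 105/2 ≈ 52.500)
j*7 + 13 = (105/2)*7 + 13 = 735/2 + 13 = 761/2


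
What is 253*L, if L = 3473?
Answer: 878669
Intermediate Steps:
253*L = 253*3473 = 878669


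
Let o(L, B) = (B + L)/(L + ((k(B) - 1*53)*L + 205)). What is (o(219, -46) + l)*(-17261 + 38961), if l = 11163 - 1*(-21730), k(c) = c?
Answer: 15172777317600/21257 ≈ 7.1378e+8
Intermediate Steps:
l = 32893 (l = 11163 + 21730 = 32893)
o(L, B) = (B + L)/(205 + L + L*(-53 + B)) (o(L, B) = (B + L)/(L + ((B - 1*53)*L + 205)) = (B + L)/(L + ((B - 53)*L + 205)) = (B + L)/(L + ((-53 + B)*L + 205)) = (B + L)/(L + (L*(-53 + B) + 205)) = (B + L)/(L + (205 + L*(-53 + B))) = (B + L)/(205 + L + L*(-53 + B)))
(o(219, -46) + l)*(-17261 + 38961) = ((-46 + 219)/(205 - 52*219 - 46*219) + 32893)*(-17261 + 38961) = (173/(205 - 11388 - 10074) + 32893)*21700 = (173/(-21257) + 32893)*21700 = (-1/21257*173 + 32893)*21700 = (-173/21257 + 32893)*21700 = (699206328/21257)*21700 = 15172777317600/21257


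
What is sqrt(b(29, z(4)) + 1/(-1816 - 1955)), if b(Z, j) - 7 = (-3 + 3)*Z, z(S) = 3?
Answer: 2*sqrt(2764981)/1257 ≈ 2.6457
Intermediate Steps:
b(Z, j) = 7 (b(Z, j) = 7 + (-3 + 3)*Z = 7 + 0*Z = 7 + 0 = 7)
sqrt(b(29, z(4)) + 1/(-1816 - 1955)) = sqrt(7 + 1/(-1816 - 1955)) = sqrt(7 + 1/(-3771)) = sqrt(7 - 1/3771) = sqrt(26396/3771) = 2*sqrt(2764981)/1257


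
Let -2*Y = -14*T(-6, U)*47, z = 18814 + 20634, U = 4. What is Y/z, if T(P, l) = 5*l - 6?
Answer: 2303/19724 ≈ 0.11676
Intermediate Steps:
T(P, l) = -6 + 5*l
z = 39448
Y = 4606 (Y = -(-14*(-6 + 5*4))*47/2 = -(-14*(-6 + 20))*47/2 = -(-14*14)*47/2 = -(-98)*47 = -½*(-9212) = 4606)
Y/z = 4606/39448 = 4606*(1/39448) = 2303/19724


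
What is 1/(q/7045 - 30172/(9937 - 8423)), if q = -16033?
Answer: -5333065/118417851 ≈ -0.045036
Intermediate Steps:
1/(q/7045 - 30172/(9937 - 8423)) = 1/(-16033/7045 - 30172/(9937 - 8423)) = 1/(-16033*1/7045 - 30172/1514) = 1/(-16033/7045 - 30172*1/1514) = 1/(-16033/7045 - 15086/757) = 1/(-118417851/5333065) = -5333065/118417851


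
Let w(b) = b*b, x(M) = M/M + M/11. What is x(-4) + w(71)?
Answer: 55458/11 ≈ 5041.6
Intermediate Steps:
x(M) = 1 + M/11 (x(M) = 1 + M*(1/11) = 1 + M/11)
w(b) = b²
x(-4) + w(71) = (1 + (1/11)*(-4)) + 71² = (1 - 4/11) + 5041 = 7/11 + 5041 = 55458/11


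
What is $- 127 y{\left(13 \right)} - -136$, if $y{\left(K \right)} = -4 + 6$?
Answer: $-118$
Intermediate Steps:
$y{\left(K \right)} = 2$
$- 127 y{\left(13 \right)} - -136 = \left(-127\right) 2 - -136 = -254 + 136 = -118$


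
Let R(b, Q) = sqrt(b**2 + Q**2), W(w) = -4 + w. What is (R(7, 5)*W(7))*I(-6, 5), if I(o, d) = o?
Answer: -18*sqrt(74) ≈ -154.84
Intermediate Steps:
R(b, Q) = sqrt(Q**2 + b**2)
(R(7, 5)*W(7))*I(-6, 5) = (sqrt(5**2 + 7**2)*(-4 + 7))*(-6) = (sqrt(25 + 49)*3)*(-6) = (sqrt(74)*3)*(-6) = (3*sqrt(74))*(-6) = -18*sqrt(74)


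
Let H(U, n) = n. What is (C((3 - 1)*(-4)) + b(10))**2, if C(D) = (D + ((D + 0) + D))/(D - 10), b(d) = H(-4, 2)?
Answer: 100/9 ≈ 11.111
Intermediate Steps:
b(d) = 2
C(D) = 3*D/(-10 + D) (C(D) = (D + (D + D))/(-10 + D) = (D + 2*D)/(-10 + D) = (3*D)/(-10 + D) = 3*D/(-10 + D))
(C((3 - 1)*(-4)) + b(10))**2 = (3*((3 - 1)*(-4))/(-10 + (3 - 1)*(-4)) + 2)**2 = (3*(2*(-4))/(-10 + 2*(-4)) + 2)**2 = (3*(-8)/(-10 - 8) + 2)**2 = (3*(-8)/(-18) + 2)**2 = (3*(-8)*(-1/18) + 2)**2 = (4/3 + 2)**2 = (10/3)**2 = 100/9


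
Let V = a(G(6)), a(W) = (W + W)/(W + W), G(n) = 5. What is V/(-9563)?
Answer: -1/9563 ≈ -0.00010457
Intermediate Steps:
a(W) = 1 (a(W) = (2*W)/((2*W)) = (2*W)*(1/(2*W)) = 1)
V = 1
V/(-9563) = 1/(-9563) = 1*(-1/9563) = -1/9563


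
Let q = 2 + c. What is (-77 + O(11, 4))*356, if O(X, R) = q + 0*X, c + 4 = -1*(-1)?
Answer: -27768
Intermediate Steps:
c = -3 (c = -4 - 1*(-1) = -4 + 1 = -3)
q = -1 (q = 2 - 3 = -1)
O(X, R) = -1 (O(X, R) = -1 + 0*X = -1 + 0 = -1)
(-77 + O(11, 4))*356 = (-77 - 1)*356 = -78*356 = -27768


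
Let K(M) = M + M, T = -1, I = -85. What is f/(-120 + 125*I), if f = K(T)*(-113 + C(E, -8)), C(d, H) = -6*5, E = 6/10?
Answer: -286/10745 ≈ -0.026617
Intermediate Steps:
E = ⅗ (E = 6*(⅒) = ⅗ ≈ 0.60000)
K(M) = 2*M
C(d, H) = -30
f = 286 (f = (2*(-1))*(-113 - 30) = -2*(-143) = 286)
f/(-120 + 125*I) = 286/(-120 + 125*(-85)) = 286/(-120 - 10625) = 286/(-10745) = 286*(-1/10745) = -286/10745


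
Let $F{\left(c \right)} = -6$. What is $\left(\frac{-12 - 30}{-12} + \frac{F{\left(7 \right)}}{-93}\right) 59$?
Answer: $\frac{13039}{62} \approx 210.31$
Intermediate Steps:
$\left(\frac{-12 - 30}{-12} + \frac{F{\left(7 \right)}}{-93}\right) 59 = \left(\frac{-12 - 30}{-12} - \frac{6}{-93}\right) 59 = \left(\left(-12 - 30\right) \left(- \frac{1}{12}\right) - - \frac{2}{31}\right) 59 = \left(\left(-42\right) \left(- \frac{1}{12}\right) + \frac{2}{31}\right) 59 = \left(\frac{7}{2} + \frac{2}{31}\right) 59 = \frac{221}{62} \cdot 59 = \frac{13039}{62}$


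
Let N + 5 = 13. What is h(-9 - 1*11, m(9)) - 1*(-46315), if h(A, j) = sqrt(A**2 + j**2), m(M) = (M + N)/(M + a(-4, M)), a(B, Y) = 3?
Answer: 46315 + sqrt(57889)/12 ≈ 46335.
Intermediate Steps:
N = 8 (N = -5 + 13 = 8)
m(M) = (8 + M)/(3 + M) (m(M) = (M + 8)/(M + 3) = (8 + M)/(3 + M))
h(-9 - 1*11, m(9)) - 1*(-46315) = sqrt((-9 - 1*11)**2 + ((8 + 9)/(3 + 9))**2) - 1*(-46315) = sqrt((-9 - 11)**2 + (17/12)**2) + 46315 = sqrt((-20)**2 + ((1/12)*17)**2) + 46315 = sqrt(400 + (17/12)**2) + 46315 = sqrt(400 + 289/144) + 46315 = sqrt(57889/144) + 46315 = sqrt(57889)/12 + 46315 = 46315 + sqrt(57889)/12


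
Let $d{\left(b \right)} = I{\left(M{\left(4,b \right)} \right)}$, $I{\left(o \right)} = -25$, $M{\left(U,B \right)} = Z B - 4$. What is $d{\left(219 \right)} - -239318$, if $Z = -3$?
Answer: $239293$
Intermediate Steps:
$M{\left(U,B \right)} = -4 - 3 B$ ($M{\left(U,B \right)} = - 3 B - 4 = -4 - 3 B$)
$d{\left(b \right)} = -25$
$d{\left(219 \right)} - -239318 = -25 - -239318 = -25 + 239318 = 239293$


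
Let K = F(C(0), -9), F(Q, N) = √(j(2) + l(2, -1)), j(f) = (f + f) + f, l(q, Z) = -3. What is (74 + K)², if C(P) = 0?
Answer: (74 + √3)² ≈ 5735.3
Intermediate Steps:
j(f) = 3*f (j(f) = 2*f + f = 3*f)
F(Q, N) = √3 (F(Q, N) = √(3*2 - 3) = √(6 - 3) = √3)
K = √3 ≈ 1.7320
(74 + K)² = (74 + √3)²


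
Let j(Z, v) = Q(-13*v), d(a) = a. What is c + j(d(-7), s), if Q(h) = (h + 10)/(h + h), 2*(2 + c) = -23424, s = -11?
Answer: -3350051/286 ≈ -11713.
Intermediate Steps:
c = -11714 (c = -2 + (1/2)*(-23424) = -2 - 11712 = -11714)
Q(h) = (10 + h)/(2*h) (Q(h) = (10 + h)/((2*h)) = (10 + h)*(1/(2*h)) = (10 + h)/(2*h))
j(Z, v) = -(10 - 13*v)/(26*v) (j(Z, v) = (10 - 13*v)/(2*((-13*v))) = (-1/(13*v))*(10 - 13*v)/2 = -(10 - 13*v)/(26*v))
c + j(d(-7), s) = -11714 + (1/26)*(-10 + 13*(-11))/(-11) = -11714 + (1/26)*(-1/11)*(-10 - 143) = -11714 + (1/26)*(-1/11)*(-153) = -11714 + 153/286 = -3350051/286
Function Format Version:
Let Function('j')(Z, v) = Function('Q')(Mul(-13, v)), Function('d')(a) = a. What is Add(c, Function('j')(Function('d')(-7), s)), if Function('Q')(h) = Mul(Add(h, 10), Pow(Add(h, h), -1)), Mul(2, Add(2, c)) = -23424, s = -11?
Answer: Rational(-3350051, 286) ≈ -11713.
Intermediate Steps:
c = -11714 (c = Add(-2, Mul(Rational(1, 2), -23424)) = Add(-2, -11712) = -11714)
Function('Q')(h) = Mul(Rational(1, 2), Pow(h, -1), Add(10, h)) (Function('Q')(h) = Mul(Add(10, h), Pow(Mul(2, h), -1)) = Mul(Add(10, h), Mul(Rational(1, 2), Pow(h, -1))) = Mul(Rational(1, 2), Pow(h, -1), Add(10, h)))
Function('j')(Z, v) = Mul(Rational(-1, 26), Pow(v, -1), Add(10, Mul(-13, v))) (Function('j')(Z, v) = Mul(Rational(1, 2), Pow(Mul(-13, v), -1), Add(10, Mul(-13, v))) = Mul(Rational(1, 2), Mul(Rational(-1, 13), Pow(v, -1)), Add(10, Mul(-13, v))) = Mul(Rational(-1, 26), Pow(v, -1), Add(10, Mul(-13, v))))
Add(c, Function('j')(Function('d')(-7), s)) = Add(-11714, Mul(Rational(1, 26), Pow(-11, -1), Add(-10, Mul(13, -11)))) = Add(-11714, Mul(Rational(1, 26), Rational(-1, 11), Add(-10, -143))) = Add(-11714, Mul(Rational(1, 26), Rational(-1, 11), -153)) = Add(-11714, Rational(153, 286)) = Rational(-3350051, 286)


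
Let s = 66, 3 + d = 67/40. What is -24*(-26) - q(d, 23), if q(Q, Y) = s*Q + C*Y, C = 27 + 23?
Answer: -8771/20 ≈ -438.55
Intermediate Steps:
d = -53/40 (d = -3 + 67/40 = -53/40 ≈ -1.3250)
C = 50
q(Q, Y) = 50*Y + 66*Q (q(Q, Y) = 66*Q + 50*Y = 50*Y + 66*Q)
-24*(-26) - q(d, 23) = -24*(-26) - (50*23 + 66*(-53/40)) = 624 - (1150 - 1749/20) = 624 - 1*21251/20 = 624 - 21251/20 = -8771/20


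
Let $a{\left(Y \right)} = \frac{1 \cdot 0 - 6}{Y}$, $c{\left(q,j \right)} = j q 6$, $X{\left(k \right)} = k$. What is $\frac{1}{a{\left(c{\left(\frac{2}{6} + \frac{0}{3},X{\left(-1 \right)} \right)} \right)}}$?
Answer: $\frac{1}{3} \approx 0.33333$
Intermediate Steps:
$c{\left(q,j \right)} = 6 j q$
$a{\left(Y \right)} = - \frac{6}{Y}$ ($a{\left(Y \right)} = \frac{0 - 6}{Y} = - \frac{6}{Y}$)
$\frac{1}{a{\left(c{\left(\frac{2}{6} + \frac{0}{3},X{\left(-1 \right)} \right)} \right)}} = \frac{1}{\left(-6\right) \frac{1}{6 \left(-1\right) \left(\frac{2}{6} + \frac{0}{3}\right)}} = \frac{1}{\left(-6\right) \frac{1}{6 \left(-1\right) \left(2 \cdot \frac{1}{6} + 0 \cdot \frac{1}{3}\right)}} = \frac{1}{\left(-6\right) \frac{1}{6 \left(-1\right) \left(\frac{1}{3} + 0\right)}} = \frac{1}{\left(-6\right) \frac{1}{6 \left(-1\right) \frac{1}{3}}} = \frac{1}{\left(-6\right) \frac{1}{-2}} = \frac{1}{\left(-6\right) \left(- \frac{1}{2}\right)} = \frac{1}{3}$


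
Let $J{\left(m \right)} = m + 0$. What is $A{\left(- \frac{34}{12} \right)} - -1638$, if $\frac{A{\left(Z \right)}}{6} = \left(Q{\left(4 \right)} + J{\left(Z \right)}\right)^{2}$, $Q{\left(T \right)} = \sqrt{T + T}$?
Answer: $\frac{10405}{6} - 68 \sqrt{2} \approx 1638.0$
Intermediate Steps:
$J{\left(m \right)} = m$
$Q{\left(T \right)} = \sqrt{2} \sqrt{T}$ ($Q{\left(T \right)} = \sqrt{2 T} = \sqrt{2} \sqrt{T}$)
$A{\left(Z \right)} = 6 \left(Z + 2 \sqrt{2}\right)^{2}$ ($A{\left(Z \right)} = 6 \left(\sqrt{2} \sqrt{4} + Z\right)^{2} = 6 \left(\sqrt{2} \cdot 2 + Z\right)^{2} = 6 \left(2 \sqrt{2} + Z\right)^{2} = 6 \left(Z + 2 \sqrt{2}\right)^{2}$)
$A{\left(- \frac{34}{12} \right)} - -1638 = 6 \left(- \frac{34}{12} + 2 \sqrt{2}\right)^{2} - -1638 = 6 \left(\left(-34\right) \frac{1}{12} + 2 \sqrt{2}\right)^{2} + 1638 = 6 \left(- \frac{17}{6} + 2 \sqrt{2}\right)^{2} + 1638 = 1638 + 6 \left(- \frac{17}{6} + 2 \sqrt{2}\right)^{2}$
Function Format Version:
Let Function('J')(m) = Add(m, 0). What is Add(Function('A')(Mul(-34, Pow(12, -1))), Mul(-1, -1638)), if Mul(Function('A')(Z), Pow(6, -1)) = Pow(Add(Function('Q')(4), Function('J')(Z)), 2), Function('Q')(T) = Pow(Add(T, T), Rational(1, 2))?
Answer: Add(Rational(10405, 6), Mul(-68, Pow(2, Rational(1, 2)))) ≈ 1638.0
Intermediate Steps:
Function('J')(m) = m
Function('Q')(T) = Mul(Pow(2, Rational(1, 2)), Pow(T, Rational(1, 2))) (Function('Q')(T) = Pow(Mul(2, T), Rational(1, 2)) = Mul(Pow(2, Rational(1, 2)), Pow(T, Rational(1, 2))))
Function('A')(Z) = Mul(6, Pow(Add(Z, Mul(2, Pow(2, Rational(1, 2)))), 2)) (Function('A')(Z) = Mul(6, Pow(Add(Mul(Pow(2, Rational(1, 2)), Pow(4, Rational(1, 2))), Z), 2)) = Mul(6, Pow(Add(Mul(Pow(2, Rational(1, 2)), 2), Z), 2)) = Mul(6, Pow(Add(Mul(2, Pow(2, Rational(1, 2))), Z), 2)) = Mul(6, Pow(Add(Z, Mul(2, Pow(2, Rational(1, 2)))), 2)))
Add(Function('A')(Mul(-34, Pow(12, -1))), Mul(-1, -1638)) = Add(Mul(6, Pow(Add(Mul(-34, Pow(12, -1)), Mul(2, Pow(2, Rational(1, 2)))), 2)), Mul(-1, -1638)) = Add(Mul(6, Pow(Add(Mul(-34, Rational(1, 12)), Mul(2, Pow(2, Rational(1, 2)))), 2)), 1638) = Add(Mul(6, Pow(Add(Rational(-17, 6), Mul(2, Pow(2, Rational(1, 2)))), 2)), 1638) = Add(1638, Mul(6, Pow(Add(Rational(-17, 6), Mul(2, Pow(2, Rational(1, 2)))), 2)))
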